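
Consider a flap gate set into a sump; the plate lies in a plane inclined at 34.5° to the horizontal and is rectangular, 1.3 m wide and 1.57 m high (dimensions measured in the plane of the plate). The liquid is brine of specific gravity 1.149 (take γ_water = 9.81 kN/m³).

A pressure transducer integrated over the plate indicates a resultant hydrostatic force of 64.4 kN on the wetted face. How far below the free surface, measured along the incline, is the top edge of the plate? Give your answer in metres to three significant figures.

γ = 1.149 × 9.81 = 11.27169 kN/m³.
A = 1.3 × 1.57 = 2.041 m².
From F = γ·h_c·A, the centroid depth is h_c = 64.4/(11.27169 × 2.041) = 2.79933 m.
Let θ = 34.5° be the plate's angle to the horizontal; measure y along the incline from where the plane meets the free surface. Vertical depth h = y·sinθ with sinθ = 0.566406.
Along the incline, y_c = h_c/sinθ = 2.79933/0.566406 = 4.94227 m.
The centroid lies 1.57/2 = 0.785 m below the top edge, so the top edge sits at y_top = 4.94227 − 0.785 = 4.15727 m along the incline.

y_top ≈ 4.16 m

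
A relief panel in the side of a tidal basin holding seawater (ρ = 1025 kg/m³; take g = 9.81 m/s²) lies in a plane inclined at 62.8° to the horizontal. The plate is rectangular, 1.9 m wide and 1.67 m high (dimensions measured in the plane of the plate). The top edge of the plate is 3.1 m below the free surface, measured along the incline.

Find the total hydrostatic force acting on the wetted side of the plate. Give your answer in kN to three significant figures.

F ≈ 112 kN

γ = ρg = 1025 × 9.81 / 1000 = 10.05525 kN/m³.
Let θ = 62.8° be the plate's angle to the horizontal; measure y along the incline from where the plane meets the free surface. Vertical depth h = y·sinθ with sinθ = 0.889416.
The centroid lies 1.67/2 = 0.835 m below the top edge, so y_c = 3.1 + 0.835 = 3.935 m and h_c = 3.935 × 0.889416 = 3.49985 m.
A = 1.9 × 1.67 = 3.173 m².
Resultant F = γ·h_c·A = 10.05525 × 3.49985 × 3.173 = 111.664 kN.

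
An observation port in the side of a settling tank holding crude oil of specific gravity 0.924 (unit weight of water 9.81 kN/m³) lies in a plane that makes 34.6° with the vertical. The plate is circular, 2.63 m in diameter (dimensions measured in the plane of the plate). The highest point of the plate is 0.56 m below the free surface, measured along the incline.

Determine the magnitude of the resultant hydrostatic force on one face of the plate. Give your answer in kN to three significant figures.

γ = 0.924 × 9.81 = 9.06444 kN/m³.
The plate makes 34.6° with the vertical, i.e. θ = 90° − 34.6° = 55.4° to the horizontal. Measuring y along the incline from the free-surface line, vertical depth h = y·sinθ with sinθ = 0.823136.
The centroid is at the centre, 1.315 m below the top of the plate, so y_c = 0.56 + 1.315 = 1.875 m and h_c = 1.875 × 0.823136 = 1.54338 m.
A = π(1.315)² = 5.43252 m².
Resultant F = γ·h_c·A = 9.06444 × 1.54338 × 5.43252 = 76.0003 kN.

F ≈ 76.0 kN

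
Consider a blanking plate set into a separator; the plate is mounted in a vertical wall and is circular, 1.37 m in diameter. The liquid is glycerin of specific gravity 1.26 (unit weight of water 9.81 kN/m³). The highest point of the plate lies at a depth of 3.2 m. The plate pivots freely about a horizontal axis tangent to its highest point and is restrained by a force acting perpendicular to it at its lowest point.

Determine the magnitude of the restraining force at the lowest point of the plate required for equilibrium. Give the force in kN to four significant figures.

γ = 1.26 × 9.81 = 12.3606 kN/m³.
The centroid is at the centre, 0.685 m below the top of the plate, so the centroid depth is h_c = 3.2 + 0.685 = 3.885 m.
A = π(0.685)² = 1.47411 m².
Resultant F = γ·h_c·A = 12.3606 × 3.885 × 1.47411 = 70.7881 kN.
I_c = πr⁴/4 = π × 0.685⁴/4 = 0.172923 m⁴.
Centre of pressure: y_p = y_c + I_c/(y_c·A) = 3.885 + 0.172923/(3.885 × 1.47411) = 3.885 + 0.0301948 = 3.91519 m along the plane.
The resultant acts 0.685 + 0.0301948 = 0.715195 m (along the plate) below the hinge at the top edge, so the moment about the hinge is M = F × 0.715195 = 70.7881 × 0.715195 = 50.6273 kN·m.
A normal force at the bottom, 1.37 m from the hinge, must supply this moment: P = 50.6273/1.37 = 36.9542 kN.

P ≈ 36.95 kN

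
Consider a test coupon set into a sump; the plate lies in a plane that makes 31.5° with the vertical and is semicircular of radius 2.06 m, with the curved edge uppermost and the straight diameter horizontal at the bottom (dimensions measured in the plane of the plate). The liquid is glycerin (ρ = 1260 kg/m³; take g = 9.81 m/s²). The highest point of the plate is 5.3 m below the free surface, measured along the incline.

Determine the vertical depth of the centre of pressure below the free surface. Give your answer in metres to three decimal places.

γ = ρg = 1260 × 9.81 / 1000 = 12.3606 kN/m³.
The plate makes 31.5° with the vertical, i.e. θ = 90° − 31.5° = 58.5° to the horizontal. Measuring y along the incline from the free-surface line, vertical depth h = y·sinθ with sinθ = 0.852640.
The centroid lies 4r/(3π) = 0.874291 m above the diameter, so r − 4r/(3π) = 2.06 − 0.874291 = 1.18571 m below the topmost point, so y_c = 5.3 + 1.18571 = 6.48571 m and h_c = 6.48571 × 0.852640 = 5.52998 m.
A = πr²/2 = π × 2.06²/2 = 6.66583 m².
Resultant F = γ·h_c·A = 12.3606 × 5.52998 × 6.66583 = 455.635 kN.
I_c = (π/8 − 8/(9π))·r⁴ = 0.109757 × 2.06⁴ = 1.97652 m⁴.
Centre of pressure: y_p = y_c + I_c/(y_c·A) = 6.48571 + 1.97652/(6.48571 × 6.66583) = 6.48571 + 0.0457182 = 6.53143 m along the plane.
Vertically, h_p = y_p·sinθ = 6.53143 × 0.852640 = 5.56896 m.

h_p = 5.569 m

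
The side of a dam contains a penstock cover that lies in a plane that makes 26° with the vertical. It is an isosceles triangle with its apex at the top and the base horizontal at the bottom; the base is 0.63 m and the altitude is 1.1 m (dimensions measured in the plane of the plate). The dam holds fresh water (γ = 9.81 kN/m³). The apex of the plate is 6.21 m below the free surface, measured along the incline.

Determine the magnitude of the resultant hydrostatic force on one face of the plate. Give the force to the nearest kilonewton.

γ = 9.81 kN/m³.
The plate makes 26° with the vertical, i.e. θ = 90° − 26° = 64° to the horizontal. Measuring y along the incline from the free-surface line, vertical depth h = y·sinθ with sinθ = 0.898794.
With the apex up, the centroid sits 2h/3 = 2 × 1.1/3 = 0.733333 m below the apex, so y_c = 6.21 + 0.733333 = 6.94333 m and h_c = 6.94333 × 0.898794 = 6.24062 m.
A = ½ × 0.63 × 1.1 = 0.3465 m².
Resultant F = γ·h_c·A = 9.81 × 6.24062 × 0.3465 = 21.2129 kN.

F ≈ 21 kN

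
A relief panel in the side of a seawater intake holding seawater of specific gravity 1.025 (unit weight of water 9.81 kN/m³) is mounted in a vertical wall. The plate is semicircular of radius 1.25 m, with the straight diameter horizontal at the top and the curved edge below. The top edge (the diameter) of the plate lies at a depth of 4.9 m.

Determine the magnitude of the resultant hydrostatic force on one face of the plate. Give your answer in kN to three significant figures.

F ≈ 134 kN

γ = 1.025 × 9.81 = 10.05525 kN/m³.
The centroid of a semicircle lies 4r/(3π) = 0.530516 m from the diameter, here below the top edge, so the centroid depth is h_c = 4.9 + 0.530516 = 5.43052 m.
A = πr²/2 = π × 1.25²/2 = 2.45437 m².
Resultant F = γ·h_c·A = 10.05525 × 5.43052 × 2.45437 = 134.021 kN.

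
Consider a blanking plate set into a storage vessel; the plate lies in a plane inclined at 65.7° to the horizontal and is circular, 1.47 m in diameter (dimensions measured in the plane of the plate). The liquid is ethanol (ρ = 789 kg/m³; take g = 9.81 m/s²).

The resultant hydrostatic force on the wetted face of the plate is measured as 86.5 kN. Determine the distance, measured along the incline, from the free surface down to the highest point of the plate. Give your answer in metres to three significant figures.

y_top ≈ 6.49 m

γ = ρg = 789 × 9.81 / 1000 = 7.74009 kN/m³.
A = π(0.735)² = 1.69717 m².
From F = γ·h_c·A, the centroid depth is h_c = 86.5/(7.74009 × 1.69717) = 6.58483 m.
Let θ = 65.7° be the plate's angle to the horizontal; measure y along the incline from where the plane meets the free surface. Vertical depth h = y·sinθ with sinθ = 0.911403.
Along the incline, y_c = h_c/sinθ = 6.58483/0.911403 = 7.22494 m.
The centroid is at the centre, 0.735 m below the top of the plate, so the highest point sits at y_top = 7.22494 − 0.735 = 6.48994 m along the incline.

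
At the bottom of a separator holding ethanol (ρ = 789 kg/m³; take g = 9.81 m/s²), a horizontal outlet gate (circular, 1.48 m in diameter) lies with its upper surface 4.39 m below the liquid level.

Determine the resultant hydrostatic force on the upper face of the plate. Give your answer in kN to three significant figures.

γ = ρg = 789 × 9.81 / 1000 = 7.74009 kN/m³.
The plate is horizontal, so pressure is uniform at p = γ·h = 7.74009 × 4.39 = 33.979 kN/m².
A = π(0.74)² = 1.72034 m².
F = p·A = 33.979 × 1.72034 = 58.4554 kN.

F ≈ 58.5 kN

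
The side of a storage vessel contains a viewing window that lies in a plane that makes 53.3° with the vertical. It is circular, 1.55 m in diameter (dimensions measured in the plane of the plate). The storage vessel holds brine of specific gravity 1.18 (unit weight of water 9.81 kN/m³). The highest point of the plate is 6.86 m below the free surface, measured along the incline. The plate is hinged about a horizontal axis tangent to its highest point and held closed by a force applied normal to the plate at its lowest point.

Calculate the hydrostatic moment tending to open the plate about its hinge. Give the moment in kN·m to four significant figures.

M ≈ 79.20 kN·m

γ = 1.18 × 9.81 = 11.5758 kN/m³.
The plate makes 53.3° with the vertical, i.e. θ = 90° − 53.3° = 36.7° to the horizontal. Measuring y along the incline from the free-surface line, vertical depth h = y·sinθ with sinθ = 0.597625.
The centroid is at the centre, 0.775 m below the top of the plate, so y_c = 6.86 + 0.775 = 7.635 m and h_c = 7.635 × 0.597625 = 4.56287 m.
A = π(0.775)² = 1.88692 m².
Resultant F = γ·h_c·A = 11.5758 × 4.56287 × 1.88692 = 99.665 kN.
I_c = πr⁴/4 = π × 0.775⁴/4 = 0.283333 m⁴.
Centre of pressure: y_p = y_c + I_c/(y_c·A) = 7.635 + 0.283333/(7.635 × 1.88692) = 7.635 + 0.0196668 = 7.65467 m along the plane.
The resultant acts 0.775 + 0.0196668 = 0.794667 m (along the plate) below the hinge at the top edge, so the moment about the hinge is M = F × 0.794667 = 99.665 × 0.794667 = 79.2005 kN·m.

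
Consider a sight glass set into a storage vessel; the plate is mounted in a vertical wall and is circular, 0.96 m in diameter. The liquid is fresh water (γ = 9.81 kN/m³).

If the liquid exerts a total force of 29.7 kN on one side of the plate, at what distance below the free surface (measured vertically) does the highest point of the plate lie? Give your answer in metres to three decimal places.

γ = 9.81 kN/m³.
A = π(0.48)² = 0.723823 m².
From F = γ·h_c·A, the centroid depth is h_c = 29.7/(9.81 × 0.723823) = 4.18268 m.
The centroid is at the centre, 0.48 m below the top of the plate, so the highest point sits at h_top = 4.18268 − 0.48 = 3.70268 m below the surface.

d_top ≈ 3.703 m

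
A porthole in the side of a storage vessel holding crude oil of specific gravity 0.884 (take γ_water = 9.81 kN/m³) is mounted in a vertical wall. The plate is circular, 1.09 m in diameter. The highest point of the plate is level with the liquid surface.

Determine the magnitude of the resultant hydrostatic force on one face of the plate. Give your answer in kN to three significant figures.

γ = 0.884 × 9.81 = 8.67204 kN/m³.
The centroid is at the centre, 0.545 m below the top of the plate, so the centroid depth is h_c = 0.545 m.
A = π(0.545)² = 0.933132 m².
Resultant F = γ·h_c·A = 8.67204 × 0.545 × 0.933132 = 4.41023 kN.

F ≈ 4.41 kN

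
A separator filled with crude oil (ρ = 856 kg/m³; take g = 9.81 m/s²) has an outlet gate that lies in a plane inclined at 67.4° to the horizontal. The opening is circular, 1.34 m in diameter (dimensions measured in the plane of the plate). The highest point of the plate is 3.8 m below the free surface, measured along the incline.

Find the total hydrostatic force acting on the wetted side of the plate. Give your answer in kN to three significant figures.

F ≈ 48.9 kN

γ = ρg = 856 × 9.81 / 1000 = 8.39736 kN/m³.
Let θ = 67.4° be the plate's angle to the horizontal; measure y along the incline from where the plane meets the free surface. Vertical depth h = y·sinθ with sinθ = 0.923210.
The centroid is at the centre, 0.67 m below the top of the plate, so y_c = 3.8 + 0.67 = 4.47 m and h_c = 4.47 × 0.923210 = 4.12675 m.
A = π(0.67)² = 1.41026 m².
Resultant F = γ·h_c·A = 8.39736 × 4.12675 × 1.41026 = 48.8709 kN.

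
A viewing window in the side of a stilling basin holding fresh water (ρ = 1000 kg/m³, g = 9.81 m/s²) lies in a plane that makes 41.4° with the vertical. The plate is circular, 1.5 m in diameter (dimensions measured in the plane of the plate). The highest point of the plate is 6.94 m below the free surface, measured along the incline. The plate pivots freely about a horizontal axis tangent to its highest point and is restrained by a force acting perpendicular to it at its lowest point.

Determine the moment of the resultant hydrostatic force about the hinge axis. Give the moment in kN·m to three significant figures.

M ≈ 76.8 kN·m

γ = ρg = 1000 × 9.81 = 9810 N/m³ = 9.81 kN/m³.
The plate makes 41.4° with the vertical, i.e. θ = 90° − 41.4° = 48.6° to the horizontal. Measuring y along the incline from the free-surface line, vertical depth h = y·sinθ with sinθ = 0.750111.
The centroid is at the centre, 0.75 m below the top of the plate, so y_c = 6.94 + 0.75 = 7.69 m and h_c = 7.69 × 0.750111 = 5.76835 m.
A = π(0.75)² = 1.76715 m².
Resultant F = γ·h_c·A = 9.81 × 5.76835 × 1.76715 = 99.9986 kN.
I_c = πr⁴/4 = π × 0.75⁴/4 = 0.248505 m⁴.
Centre of pressure: y_p = y_c + I_c/(y_c·A) = 7.69 + 0.248505/(7.69 × 1.76715) = 7.69 + 0.0182867 = 7.70829 m along the plane.
The resultant acts 0.75 + 0.0182867 = 0.768287 m (along the plate) below the hinge at the top edge, so the moment about the hinge is M = F × 0.768287 = 99.9986 × 0.768287 = 76.8276 kN·m.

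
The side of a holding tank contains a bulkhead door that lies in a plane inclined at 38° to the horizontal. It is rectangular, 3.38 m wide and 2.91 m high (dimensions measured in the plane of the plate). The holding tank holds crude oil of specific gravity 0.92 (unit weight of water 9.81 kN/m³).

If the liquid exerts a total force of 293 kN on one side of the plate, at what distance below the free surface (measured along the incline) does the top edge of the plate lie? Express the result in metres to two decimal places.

y_top ≈ 3.91 m

γ = 0.92 × 9.81 = 9.0252 kN/m³.
A = 3.38 × 2.91 = 9.8358 m².
From F = γ·h_c·A, the centroid depth is h_c = 293/(9.0252 × 9.8358) = 3.30066 m.
Let θ = 38° be the plate's angle to the horizontal; measure y along the incline from where the plane meets the free surface. Vertical depth h = y·sinθ with sinθ = 0.615661.
Along the incline, y_c = h_c/sinθ = 3.30066/0.615661 = 5.36116 m.
The centroid lies 2.91/2 = 1.455 m below the top edge, so the top edge sits at y_top = 5.36116 − 1.455 = 3.90616 m along the incline.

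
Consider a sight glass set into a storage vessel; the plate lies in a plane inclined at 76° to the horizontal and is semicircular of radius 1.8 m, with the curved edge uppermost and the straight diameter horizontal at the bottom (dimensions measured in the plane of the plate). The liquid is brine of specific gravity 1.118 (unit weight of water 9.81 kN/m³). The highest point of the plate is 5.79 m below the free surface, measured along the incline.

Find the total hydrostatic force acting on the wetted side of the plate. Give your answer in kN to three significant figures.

F ≈ 370 kN

γ = 1.118 × 9.81 = 10.96758 kN/m³.
Let θ = 76° be the plate's angle to the horizontal; measure y along the incline from where the plane meets the free surface. Vertical depth h = y·sinθ with sinθ = 0.970296.
The centroid lies 4r/(3π) = 0.763944 m above the diameter, so r − 4r/(3π) = 1.8 − 0.763944 = 1.03606 m below the topmost point, so y_c = 5.79 + 1.03606 = 6.82606 m and h_c = 6.82606 × 0.970296 = 6.6233 m.
A = πr²/2 = π × 1.8²/2 = 5.08938 m².
Resultant F = γ·h_c·A = 10.96758 × 6.6233 × 5.08938 = 369.701 kN.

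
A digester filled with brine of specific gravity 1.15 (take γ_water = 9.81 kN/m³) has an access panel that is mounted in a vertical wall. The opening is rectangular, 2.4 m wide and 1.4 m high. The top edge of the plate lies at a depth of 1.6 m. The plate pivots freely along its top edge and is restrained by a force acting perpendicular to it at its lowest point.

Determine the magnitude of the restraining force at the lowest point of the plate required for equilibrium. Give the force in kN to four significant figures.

γ = 1.15 × 9.81 = 11.2815 kN/m³.
The centroid lies 1.4/2 = 0.7 m below the top edge, so the centroid depth is h_c = 1.6 + 0.7 = 2.3 m.
A = 2.4 × 1.4 = 3.36 m².
Resultant F = γ·h_c·A = 11.2815 × 2.3 × 3.36 = 87.1834 kN.
I_c = b·h³/12 = 2.4 × 1.4³/12 = 0.5488 m⁴.
Centre of pressure: y_p = y_c + I_c/(y_c·A) = 2.3 + 0.5488/(2.3 × 3.36) = 2.3 + 0.0710145 = 2.37101 m along the plane.
The resultant acts 0.7 + 0.0710145 = 0.771014 m (along the plate) below the hinge at the top edge, so the moment about the hinge is M = F × 0.771014 = 87.1834 × 0.771014 = 67.2196 kN·m.
A normal force at the bottom, 1.4 m from the hinge, must supply this moment: P = 67.2196/1.4 = 48.014 kN.

P ≈ 48.01 kN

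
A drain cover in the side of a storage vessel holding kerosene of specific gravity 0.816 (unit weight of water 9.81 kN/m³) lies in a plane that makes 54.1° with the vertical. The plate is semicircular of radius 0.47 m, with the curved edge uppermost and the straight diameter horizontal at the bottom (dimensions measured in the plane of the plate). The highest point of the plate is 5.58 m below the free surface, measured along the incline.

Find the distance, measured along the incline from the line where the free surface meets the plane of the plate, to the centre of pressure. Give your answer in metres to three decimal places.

γ = 0.816 × 9.81 = 8.00496 kN/m³.
The plate makes 54.1° with the vertical, i.e. θ = 90° − 54.1° = 35.9° to the horizontal. Measuring y along the incline from the free-surface line, vertical depth h = y·sinθ with sinθ = 0.586372.
The centroid lies 4r/(3π) = 0.199474 m above the diameter, so r − 4r/(3π) = 0.47 − 0.199474 = 0.270526 m below the topmost point, so y_c = 5.58 + 0.270526 = 5.85053 m and h_c = 5.85053 × 0.586372 = 3.43059 m.
A = πr²/2 = π × 0.47²/2 = 0.346989 m².
Resultant F = γ·h_c·A = 8.00496 × 3.43059 × 0.346989 = 9.52892 kN.
I_c = (π/8 − 8/(9π))·r⁴ = 0.109757 × 0.47⁴ = 0.00535579 m⁴.
Centre of pressure: y_p = y_c + I_c/(y_c·A) = 5.85053 + 0.00535579/(5.85053 × 0.346989) = 5.85053 + 0.00263823 = 5.85317 m along the plane.

y_p = 5.853 m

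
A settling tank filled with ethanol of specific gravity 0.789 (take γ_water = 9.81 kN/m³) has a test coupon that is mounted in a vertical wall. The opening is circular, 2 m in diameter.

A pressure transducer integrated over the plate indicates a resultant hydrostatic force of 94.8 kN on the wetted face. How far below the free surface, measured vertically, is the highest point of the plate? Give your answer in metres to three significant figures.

d_top ≈ 2.90 m

γ = 0.789 × 9.81 = 7.74009 kN/m³.
A = π(1)² = 3.14159 m².
From F = γ·h_c·A, the centroid depth is h_c = 94.8/(7.74009 × 3.14159) = 3.89864 m.
The centroid is at the centre, 1 m below the top of the plate, so the highest point sits at h_top = 3.89864 − 1 = 2.89864 m below the surface.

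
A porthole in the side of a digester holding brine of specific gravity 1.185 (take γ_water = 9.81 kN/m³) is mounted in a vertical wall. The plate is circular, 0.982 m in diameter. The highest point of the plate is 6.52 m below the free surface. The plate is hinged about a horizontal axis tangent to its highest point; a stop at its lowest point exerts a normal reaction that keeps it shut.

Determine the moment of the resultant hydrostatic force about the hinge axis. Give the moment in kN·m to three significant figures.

M ≈ 30.8 kN·m

γ = 1.185 × 9.81 = 11.62485 kN/m³.
The centroid is at the centre, 0.491 m below the top of the plate, so the centroid depth is h_c = 6.52 + 0.491 = 7.011 m.
A = π(0.491)² = 0.757378 m².
Resultant F = γ·h_c·A = 11.62485 × 7.011 × 0.757378 = 61.7277 kN.
I_c = πr⁴/4 = π × 0.491⁴/4 = 0.0456474 m⁴.
Centre of pressure: y_p = y_c + I_c/(y_c·A) = 7.011 + 0.0456474/(7.011 × 0.757378) = 7.011 + 0.00859653 = 7.0196 m along the plane.
The resultant acts 0.491 + 0.00859653 = 0.499597 m (along the plate) below the hinge at the top edge, so the moment about the hinge is M = F × 0.499597 = 61.7277 × 0.499597 = 30.839 kN·m.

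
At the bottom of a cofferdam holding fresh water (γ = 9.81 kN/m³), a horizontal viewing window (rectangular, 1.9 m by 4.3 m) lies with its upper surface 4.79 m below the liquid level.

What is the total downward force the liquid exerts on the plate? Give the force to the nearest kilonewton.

γ = 9.81 kN/m³.
The plate is horizontal, so pressure is uniform at p = γ·h = 9.81 × 4.79 = 46.9899 kN/m².
A = 1.9 × 4.3 = 8.17 m².
F = p·A = 46.9899 × 8.17 = 383.907 kN.

F ≈ 384 kN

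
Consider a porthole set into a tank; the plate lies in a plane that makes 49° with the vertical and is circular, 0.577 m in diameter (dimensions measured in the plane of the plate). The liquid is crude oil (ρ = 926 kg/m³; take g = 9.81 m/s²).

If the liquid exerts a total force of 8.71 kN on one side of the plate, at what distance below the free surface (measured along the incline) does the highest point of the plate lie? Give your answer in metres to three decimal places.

γ = ρg = 926 × 9.81 / 1000 = 9.08406 kN/m³.
A = π(0.2885)² = 0.261482 m².
From F = γ·h_c·A, the centroid depth is h_c = 8.71/(9.08406 × 0.261482) = 3.66688 m.
The plate makes 49° with the vertical, i.e. θ = 90° − 49° = 41° to the horizontal. Measuring y along the incline from the free-surface line, vertical depth h = y·sinθ with sinθ = 0.656059.
Along the incline, y_c = h_c/sinθ = 3.66688/0.656059 = 5.58925 m.
The centroid is at the centre, 0.2885 m below the top of the plate, so the highest point sits at y_top = 5.58925 − 0.2885 = 5.30075 m along the incline.

y_top ≈ 5.301 m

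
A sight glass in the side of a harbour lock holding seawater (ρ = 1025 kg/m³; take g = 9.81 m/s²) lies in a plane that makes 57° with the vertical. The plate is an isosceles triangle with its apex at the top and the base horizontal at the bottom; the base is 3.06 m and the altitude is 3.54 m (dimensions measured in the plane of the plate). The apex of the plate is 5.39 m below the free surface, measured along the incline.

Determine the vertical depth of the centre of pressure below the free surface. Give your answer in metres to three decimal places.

γ = ρg = 1025 × 9.81 / 1000 = 10.05525 kN/m³.
The plate makes 57° with the vertical, i.e. θ = 90° − 57° = 33° to the horizontal. Measuring y along the incline from the free-surface line, vertical depth h = y·sinθ with sinθ = 0.544639.
With the apex up, the centroid sits 2h/3 = 2 × 3.54/3 = 2.36 m below the apex, so y_c = 5.39 + 2.36 = 7.75 m and h_c = 7.75 × 0.544639 = 4.22095 m.
A = ½ × 3.06 × 3.54 = 5.4162 m².
Resultant F = γ·h_c·A = 10.05525 × 4.22095 × 5.4162 = 229.878 kN.
I_c = b·h³/36 = 3.06 × 3.54³/36 = 3.77076 m⁴.
Centre of pressure: y_p = y_c + I_c/(y_c·A) = 7.75 + 3.77076/(7.75 × 5.4162) = 7.75 + 0.0898323 = 7.83983 m along the plane.
Vertically, h_p = y_p·sinθ = 7.83983 × 0.544639 = 4.26988 m.

h_p = 4.270 m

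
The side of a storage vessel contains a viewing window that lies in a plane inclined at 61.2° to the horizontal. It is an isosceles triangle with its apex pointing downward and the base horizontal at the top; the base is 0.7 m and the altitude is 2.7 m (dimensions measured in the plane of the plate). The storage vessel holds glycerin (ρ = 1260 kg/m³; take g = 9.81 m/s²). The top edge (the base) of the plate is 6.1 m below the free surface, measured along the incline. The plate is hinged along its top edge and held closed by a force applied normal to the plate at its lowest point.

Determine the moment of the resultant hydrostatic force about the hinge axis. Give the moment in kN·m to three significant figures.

M ≈ 68.6 kN·m

γ = ρg = 1260 × 9.81 / 1000 = 12.3606 kN/m³.
Let θ = 61.2° be the plate's angle to the horizontal; measure y along the incline from where the plane meets the free surface. Vertical depth h = y·sinθ with sinθ = 0.876307.
With the apex down, the centroid sits h/3 = 2.7/3 = 0.9 m below the base (the top edge), so y_c = 6.1 + 0.9 = 7 m and h_c = 7 × 0.876307 = 6.13415 m.
A = ½ × 0.7 × 2.7 = 0.945 m².
Resultant F = γ·h_c·A = 12.3606 × 6.13415 × 0.945 = 71.6516 kN.
I_c = b·h³/36 = 0.7 × 2.7³/36 = 0.382725 m⁴.
Centre of pressure: y_p = y_c + I_c/(y_c·A) = 7 + 0.382725/(7 × 0.945) = 7 + 0.0578571 = 7.05786 m along the plane.
The resultant acts 0.9 + 0.0578571 = 0.957857 m (along the plate) below the hinge at the top edge, so the moment about the hinge is M = F × 0.957857 = 71.6516 × 0.957857 = 68.632 kN·m.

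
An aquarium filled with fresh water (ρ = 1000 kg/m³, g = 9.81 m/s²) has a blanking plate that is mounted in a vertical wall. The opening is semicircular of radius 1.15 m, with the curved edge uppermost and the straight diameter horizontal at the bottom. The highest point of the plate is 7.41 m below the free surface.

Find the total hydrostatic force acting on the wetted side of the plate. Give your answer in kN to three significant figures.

F ≈ 164 kN

γ = ρg = 1000 × 9.81 = 9810 N/m³ = 9.81 kN/m³.
The centroid lies 4r/(3π) = 0.488075 m above the diameter, so r − 4r/(3π) = 1.15 − 0.488075 = 0.661925 m below the topmost point, so the centroid depth is h_c = 7.41 + 0.661925 = 8.07193 m.
A = πr²/2 = π × 1.15²/2 = 2.07738 m².
Resultant F = γ·h_c·A = 9.81 × 8.07193 × 2.07738 = 164.499 kN.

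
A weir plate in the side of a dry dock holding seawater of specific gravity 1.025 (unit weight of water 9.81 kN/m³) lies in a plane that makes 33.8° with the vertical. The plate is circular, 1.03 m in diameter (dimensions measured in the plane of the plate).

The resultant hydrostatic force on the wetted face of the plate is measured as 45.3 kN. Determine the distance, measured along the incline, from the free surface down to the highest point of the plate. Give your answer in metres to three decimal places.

γ = 1.025 × 9.81 = 10.05525 kN/m³.
A = π(0.515)² = 0.833229 m².
From F = γ·h_c·A, the centroid depth is h_c = 45.3/(10.05525 × 0.833229) = 5.40681 m.
The plate makes 33.8° with the vertical, i.e. θ = 90° − 33.8° = 56.2° to the horizontal. Measuring y along the incline from the free-surface line, vertical depth h = y·sinθ with sinθ = 0.830984.
Along the incline, y_c = h_c/sinθ = 5.40681/0.830984 = 6.50652 m.
The centroid is at the centre, 0.515 m below the top of the plate, so the highest point sits at y_top = 6.50652 − 0.515 = 5.99152 m along the incline.

y_top ≈ 5.992 m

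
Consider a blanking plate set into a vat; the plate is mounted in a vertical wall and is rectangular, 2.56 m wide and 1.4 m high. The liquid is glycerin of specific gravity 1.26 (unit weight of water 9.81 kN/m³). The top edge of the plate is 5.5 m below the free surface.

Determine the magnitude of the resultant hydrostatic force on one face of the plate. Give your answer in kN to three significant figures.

γ = 1.26 × 9.81 = 12.3606 kN/m³.
The centroid lies 1.4/2 = 0.7 m below the top edge, so the centroid depth is h_c = 5.5 + 0.7 = 6.2 m.
A = 2.56 × 1.4 = 3.584 m².
Resultant F = γ·h_c·A = 12.3606 × 6.2 × 3.584 = 274.662 kN.

F ≈ 275 kN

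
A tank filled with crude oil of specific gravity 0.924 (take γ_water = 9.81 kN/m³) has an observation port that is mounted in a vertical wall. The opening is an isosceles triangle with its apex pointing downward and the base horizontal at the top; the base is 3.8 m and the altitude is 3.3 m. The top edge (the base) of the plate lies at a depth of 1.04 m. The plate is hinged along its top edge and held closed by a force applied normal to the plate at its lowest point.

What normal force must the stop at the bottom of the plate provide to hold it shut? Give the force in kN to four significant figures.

P ≈ 50.96 kN

γ = 0.924 × 9.81 = 9.06444 kN/m³.
With the apex down, the centroid sits h/3 = 3.3/3 = 1.1 m below the base (the top edge), so the centroid depth is h_c = 1.04 + 1.1 = 2.14 m.
A = ½ × 3.8 × 3.3 = 6.27 m².
Resultant F = γ·h_c·A = 9.06444 × 2.14 × 6.27 = 121.625 kN.
I_c = b·h³/36 = 3.8 × 3.3³/36 = 3.79335 m⁴.
Centre of pressure: y_p = y_c + I_c/(y_c·A) = 2.14 + 3.79335/(2.14 × 6.27) = 2.14 + 0.28271 = 2.42271 m along the plane.
The resultant acts 1.1 + 0.28271 = 1.38271 m (along the plate) below the hinge at the top edge, so the moment about the hinge is M = F × 1.38271 = 121.625 × 1.38271 = 168.172 kN·m.
A normal force at the bottom, 3.3 m from the hinge, must supply this moment: P = 168.172/3.3 = 50.9612 kN.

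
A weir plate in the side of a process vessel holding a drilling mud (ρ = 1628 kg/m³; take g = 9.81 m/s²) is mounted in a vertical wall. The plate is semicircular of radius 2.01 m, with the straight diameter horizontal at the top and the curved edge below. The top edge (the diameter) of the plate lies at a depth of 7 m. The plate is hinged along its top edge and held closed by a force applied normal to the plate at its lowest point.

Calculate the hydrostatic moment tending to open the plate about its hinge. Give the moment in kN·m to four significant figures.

M ≈ 707.6 kN·m

γ = ρg = 1628 × 9.81 / 1000 = 15.97068 kN/m³.
The centroid of a semicircle lies 4r/(3π) = 0.85307 m from the diameter, here below the top edge, so the centroid depth is h_c = 7 + 0.85307 = 7.85307 m.
A = πr²/2 = π × 2.01²/2 = 6.34617 m².
Resultant F = γ·h_c·A = 15.97068 × 7.85307 × 6.34617 = 795.929 kN.
I_c = (π/8 − 8/(9π))·r⁴ = 0.109757 × 2.01⁴ = 1.7915 m⁴.
Centre of pressure: y_p = y_c + I_c/(y_c·A) = 7.85307 + 1.7915/(7.85307 × 6.34617) = 7.85307 + 0.0359472 = 7.88902 m along the plane.
The resultant acts 0.85307 + 0.0359472 = 0.889017 m (along the plate) below the hinge at the top edge, so the moment about the hinge is M = F × 0.889017 = 795.929 × 0.889017 = 707.594 kN·m.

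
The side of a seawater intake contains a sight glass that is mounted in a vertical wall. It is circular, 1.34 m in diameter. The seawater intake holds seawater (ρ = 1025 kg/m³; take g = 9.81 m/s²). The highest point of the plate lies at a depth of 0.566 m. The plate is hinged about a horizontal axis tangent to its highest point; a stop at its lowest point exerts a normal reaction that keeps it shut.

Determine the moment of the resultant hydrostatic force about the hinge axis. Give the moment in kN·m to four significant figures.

M ≈ 13.33 kN·m

γ = ρg = 1025 × 9.81 / 1000 = 10.05525 kN/m³.
The centroid is at the centre, 0.67 m below the top of the plate, so the centroid depth is h_c = 0.566 + 0.67 = 1.236 m.
A = π(0.67)² = 1.41026 m².
Resultant F = γ·h_c·A = 10.05525 × 1.236 × 1.41026 = 17.5271 kN.
I_c = πr⁴/4 = π × 0.67⁴/4 = 0.158267 m⁴.
Centre of pressure: y_p = y_c + I_c/(y_c·A) = 1.236 + 0.158267/(1.236 × 1.41026) = 1.236 + 0.0907973 = 1.3268 m along the plane.
The resultant acts 0.67 + 0.0907973 = 0.760797 m (along the plate) below the hinge at the top edge, so the moment about the hinge is M = F × 0.760797 = 17.5271 × 0.760797 = 13.3346 kN·m.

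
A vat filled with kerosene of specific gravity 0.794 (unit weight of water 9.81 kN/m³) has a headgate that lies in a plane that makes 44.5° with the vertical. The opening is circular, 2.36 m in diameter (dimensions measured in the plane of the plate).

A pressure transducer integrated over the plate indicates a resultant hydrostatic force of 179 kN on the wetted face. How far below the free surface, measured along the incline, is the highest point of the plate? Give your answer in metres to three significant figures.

γ = 0.794 × 9.81 = 7.78914 kN/m³.
A = π(1.18)² = 4.37435 m².
From F = γ·h_c·A, the centroid depth is h_c = 179/(7.78914 × 4.37435) = 5.25352 m.
The plate makes 44.5° with the vertical, i.e. θ = 90° − 44.5° = 45.5° to the horizontal. Measuring y along the incline from the free-surface line, vertical depth h = y·sinθ with sinθ = 0.713250.
Along the incline, y_c = h_c/sinθ = 5.25352/0.713250 = 7.36561 m.
The centroid is at the centre, 1.18 m below the top of the plate, so the highest point sits at y_top = 7.36561 − 1.18 = 6.18561 m along the incline.

y_top ≈ 6.19 m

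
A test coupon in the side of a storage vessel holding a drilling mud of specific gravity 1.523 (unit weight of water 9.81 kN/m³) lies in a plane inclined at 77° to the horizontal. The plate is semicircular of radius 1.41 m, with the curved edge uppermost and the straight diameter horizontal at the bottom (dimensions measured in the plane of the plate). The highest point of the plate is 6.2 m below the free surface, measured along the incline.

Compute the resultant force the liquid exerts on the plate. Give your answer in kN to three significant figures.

F ≈ 319 kN

γ = 1.523 × 9.81 = 14.94063 kN/m³.
Let θ = 77° be the plate's angle to the horizontal; measure y along the incline from where the plane meets the free surface. Vertical depth h = y·sinθ with sinθ = 0.974370.
The centroid lies 4r/(3π) = 0.598423 m above the diameter, so r − 4r/(3π) = 1.41 − 0.598423 = 0.811577 m below the topmost point, so y_c = 6.2 + 0.811577 = 7.01158 m and h_c = 7.01158 × 0.974370 = 6.83187 m.
A = πr²/2 = π × 1.41²/2 = 3.1229 m².
Resultant F = γ·h_c·A = 14.94063 × 6.83187 × 3.1229 = 318.762 kN.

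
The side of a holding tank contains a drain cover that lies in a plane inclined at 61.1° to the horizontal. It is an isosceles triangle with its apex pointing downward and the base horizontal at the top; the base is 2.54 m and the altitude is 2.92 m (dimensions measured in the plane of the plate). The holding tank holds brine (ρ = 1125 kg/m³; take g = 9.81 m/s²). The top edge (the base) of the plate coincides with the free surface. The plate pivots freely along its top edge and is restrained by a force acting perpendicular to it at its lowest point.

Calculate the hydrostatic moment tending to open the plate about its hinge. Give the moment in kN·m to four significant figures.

M ≈ 50.92 kN·m

γ = ρg = 1125 × 9.81 / 1000 = 11.03625 kN/m³.
Let θ = 61.1° be the plate's angle to the horizontal; measure y along the incline from where the plane meets the free surface. Vertical depth h = y·sinθ with sinθ = 0.875465.
With the apex down, the centroid sits h/3 = 2.92/3 = 0.973333 m below the base (the top edge), so y_c = 0.973333 m and h_c = 0.973333 × 0.875465 = 0.852119 m.
A = ½ × 2.54 × 2.92 = 3.7084 m².
Resultant F = γ·h_c·A = 11.03625 × 0.852119 × 3.7084 = 34.8745 kN.
I_c = b·h³/36 = 2.54 × 2.92³/36 = 1.75663 m⁴.
Centre of pressure: y_p = y_c + I_c/(y_c·A) = 0.973333 + 1.75663/(0.973333 × 3.7084) = 0.973333 + 0.486667 = 1.46 m along the plane.
The resultant acts 0.973333 + 0.486667 = 1.46 m (along the plate) below the hinge at the top edge, so the moment about the hinge is M = F × 1.46 = 34.8745 × 1.46 = 50.9168 kN·m.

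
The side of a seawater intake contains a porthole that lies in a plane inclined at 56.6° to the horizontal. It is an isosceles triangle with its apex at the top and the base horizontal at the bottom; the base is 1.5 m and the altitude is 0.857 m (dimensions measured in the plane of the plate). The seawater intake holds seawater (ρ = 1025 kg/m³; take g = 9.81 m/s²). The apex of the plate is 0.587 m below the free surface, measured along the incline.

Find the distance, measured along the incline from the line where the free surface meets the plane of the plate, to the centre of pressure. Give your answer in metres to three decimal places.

γ = ρg = 1025 × 9.81 / 1000 = 10.05525 kN/m³.
Let θ = 56.6° be the plate's angle to the horizontal; measure y along the incline from where the plane meets the free surface. Vertical depth h = y·sinθ with sinθ = 0.834848.
With the apex up, the centroid sits 2h/3 = 2 × 0.857/3 = 0.571333 m below the apex, so y_c = 0.587 + 0.571333 = 1.15833 m and h_c = 1.15833 × 0.834848 = 0.967029 m.
A = ½ × 1.5 × 0.857 = 0.64275 m².
Resultant F = γ·h_c·A = 10.05525 × 0.967029 × 0.64275 = 6.24992 kN.
I_c = b·h³/36 = 1.5 × 0.857³/36 = 0.0262259 m⁴.
Centre of pressure: y_p = y_c + I_c/(y_c·A) = 1.15833 + 0.0262259/(1.15833 × 0.64275) = 1.15833 + 0.0352254 = 1.19356 m along the plane.

y_p = 1.194 m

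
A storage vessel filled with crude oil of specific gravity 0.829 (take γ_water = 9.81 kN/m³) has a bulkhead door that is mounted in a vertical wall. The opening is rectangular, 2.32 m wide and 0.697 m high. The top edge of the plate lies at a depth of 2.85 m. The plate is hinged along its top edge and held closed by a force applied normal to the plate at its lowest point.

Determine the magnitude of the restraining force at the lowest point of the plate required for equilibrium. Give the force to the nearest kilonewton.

P ≈ 22 kN

γ = 0.829 × 9.81 = 8.13249 kN/m³.
The centroid lies 0.697/2 = 0.3485 m below the top edge, so the centroid depth is h_c = 2.85 + 0.3485 = 3.1985 m.
A = 2.32 × 0.697 = 1.61704 m².
Resultant F = γ·h_c·A = 8.13249 × 3.1985 × 1.61704 = 42.0621 kN.
I_c = b·h³/12 = 2.32 × 0.697³/12 = 0.0654644 m⁴.
Centre of pressure: y_p = y_c + I_c/(y_c·A) = 3.1985 + 0.0654644/(3.1985 × 1.61704) = 3.1985 + 0.0126572 = 3.21116 m along the plane.
The resultant acts 0.3485 + 0.0126572 = 0.361157 m (along the plate) below the hinge at the top edge, so the moment about the hinge is M = F × 0.361157 = 42.0621 × 0.361157 = 15.191 kN·m.
A normal force at the bottom, 0.697 m from the hinge, must supply this moment: P = 15.191/0.697 = 21.7948 kN.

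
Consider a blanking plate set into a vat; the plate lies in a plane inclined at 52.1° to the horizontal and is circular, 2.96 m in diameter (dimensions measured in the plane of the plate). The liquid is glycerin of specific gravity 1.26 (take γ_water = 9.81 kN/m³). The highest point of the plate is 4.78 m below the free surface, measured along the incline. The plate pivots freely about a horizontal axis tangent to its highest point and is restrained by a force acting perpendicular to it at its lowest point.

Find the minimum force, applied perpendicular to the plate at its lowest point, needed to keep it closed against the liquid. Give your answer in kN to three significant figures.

γ = 1.26 × 9.81 = 12.3606 kN/m³.
Let θ = 52.1° be the plate's angle to the horizontal; measure y along the incline from where the plane meets the free surface. Vertical depth h = y·sinθ with sinθ = 0.789084.
The centroid is at the centre, 1.48 m below the top of the plate, so y_c = 4.78 + 1.48 = 6.26 m and h_c = 6.26 × 0.789084 = 4.93967 m.
A = π(1.48)² = 6.88134 m².
Resultant F = γ·h_c·A = 12.3606 × 4.93967 × 6.88134 = 420.156 kN.
I_c = πr⁴/4 = π × 1.48⁴/4 = 3.76822 m⁴.
Centre of pressure: y_p = y_c + I_c/(y_c·A) = 6.26 + 3.76822/(6.26 × 6.88134) = 6.26 + 0.087476 = 6.34748 m along the plane.
The resultant acts 1.48 + 0.087476 = 1.56748 m (along the plate) below the hinge at the top edge, so the moment about the hinge is M = F × 1.56748 = 420.156 × 1.56748 = 658.586 kN·m.
A normal force at the bottom, 2.96 m from the hinge, must supply this moment: P = 658.586/2.96 = 222.495 kN.

P ≈ 222 kN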